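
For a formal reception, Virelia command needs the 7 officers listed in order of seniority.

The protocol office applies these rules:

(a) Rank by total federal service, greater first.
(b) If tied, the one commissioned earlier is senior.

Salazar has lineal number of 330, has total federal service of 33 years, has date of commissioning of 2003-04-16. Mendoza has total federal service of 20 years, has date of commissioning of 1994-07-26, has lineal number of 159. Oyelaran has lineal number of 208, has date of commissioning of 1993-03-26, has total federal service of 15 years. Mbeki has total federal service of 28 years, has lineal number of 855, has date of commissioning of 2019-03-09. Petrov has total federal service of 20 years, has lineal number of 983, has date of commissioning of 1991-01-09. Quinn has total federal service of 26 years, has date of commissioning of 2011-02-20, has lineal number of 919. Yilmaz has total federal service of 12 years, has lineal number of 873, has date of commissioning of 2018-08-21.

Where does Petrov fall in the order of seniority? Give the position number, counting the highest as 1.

4

By total federal service (higher first): Salazar (33 years); then Mbeki (28 years); then Quinn (26 years); then Petrov and Mendoza (both 20 years); then Oyelaran (15 years); then Yilmaz (12 years).
Among Petrov and Mendoza, by date of commissioning (earlier first): Petrov (1991-01-09) before Mendoza (1994-07-26).
Order: Salazar, Mbeki, Quinn, Petrov, Mendoza, Oyelaran, Yilmaz. So position 4.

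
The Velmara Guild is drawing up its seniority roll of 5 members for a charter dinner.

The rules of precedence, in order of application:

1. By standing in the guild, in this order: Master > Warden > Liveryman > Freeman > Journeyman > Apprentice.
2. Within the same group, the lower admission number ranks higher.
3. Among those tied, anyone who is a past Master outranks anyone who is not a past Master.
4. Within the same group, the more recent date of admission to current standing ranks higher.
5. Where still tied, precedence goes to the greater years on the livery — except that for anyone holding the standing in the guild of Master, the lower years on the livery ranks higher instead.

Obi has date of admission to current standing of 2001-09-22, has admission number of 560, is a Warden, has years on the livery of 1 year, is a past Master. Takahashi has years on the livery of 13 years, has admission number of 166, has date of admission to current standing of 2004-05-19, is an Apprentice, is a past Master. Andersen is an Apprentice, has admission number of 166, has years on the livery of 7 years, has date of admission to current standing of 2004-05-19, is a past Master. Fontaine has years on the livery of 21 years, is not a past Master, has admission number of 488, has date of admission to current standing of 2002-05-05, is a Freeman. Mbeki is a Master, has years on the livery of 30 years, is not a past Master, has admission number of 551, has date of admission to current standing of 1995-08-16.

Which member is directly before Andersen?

By standing in the guild: Mbeki (Master); then Obi (Warden); then Fontaine (Freeman); then Takahashi and Andersen (Apprentice).
Takahashi and Andersen both have admission number 166, so the next rule applies.
Takahashi and Andersen are each a past Master, so the next rule applies.
Takahashi and Andersen both have date of admission to current standing 2004-05-19, so the next rule applies.
Among Takahashi and Andersen, by years on the livery (higher first): Takahashi (13 years) before Andersen (7 years).
Order: Mbeki, Obi, Fontaine, Takahashi, Andersen.

Takahashi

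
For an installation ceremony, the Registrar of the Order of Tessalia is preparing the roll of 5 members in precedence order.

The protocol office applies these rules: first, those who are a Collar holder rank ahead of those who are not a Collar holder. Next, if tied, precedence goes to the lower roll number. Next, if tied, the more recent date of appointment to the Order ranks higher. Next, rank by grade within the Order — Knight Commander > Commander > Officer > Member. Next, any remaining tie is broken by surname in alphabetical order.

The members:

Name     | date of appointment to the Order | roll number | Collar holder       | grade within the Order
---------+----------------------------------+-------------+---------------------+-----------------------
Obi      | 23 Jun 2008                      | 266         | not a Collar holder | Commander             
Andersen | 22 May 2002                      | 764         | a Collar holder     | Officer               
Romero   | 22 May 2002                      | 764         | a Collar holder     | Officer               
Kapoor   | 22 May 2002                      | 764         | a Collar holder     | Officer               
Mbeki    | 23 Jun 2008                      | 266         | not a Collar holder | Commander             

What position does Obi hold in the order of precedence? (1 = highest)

By the first rule: Andersen, Kapoor and Romero (each a Collar holder); then Mbeki and Obi (both not a Collar holder).
Andersen, Kapoor and Romero all have roll number 764, so the next rule applies.
Andersen, Kapoor and Romero all have date of appointment to the Order 22 May 2002, so the next rule applies.
Andersen, Kapoor and Romero are each Officer, so the next rule applies.
Among Andersen, Kapoor and Romero, alphabetically by surname: Andersen before Kapoor before Romero.
Mbeki and Obi both have roll number 266, so the next rule applies.
Mbeki and Obi both have date of appointment to the Order 23 Jun 2008, so the next rule applies.
Mbeki and Obi are each Commander, so the next rule applies.
Among Mbeki and Obi, alphabetically by surname: Mbeki before Obi.
Order: Andersen, Kapoor, Romero, Mbeki, Obi. So position 5.

5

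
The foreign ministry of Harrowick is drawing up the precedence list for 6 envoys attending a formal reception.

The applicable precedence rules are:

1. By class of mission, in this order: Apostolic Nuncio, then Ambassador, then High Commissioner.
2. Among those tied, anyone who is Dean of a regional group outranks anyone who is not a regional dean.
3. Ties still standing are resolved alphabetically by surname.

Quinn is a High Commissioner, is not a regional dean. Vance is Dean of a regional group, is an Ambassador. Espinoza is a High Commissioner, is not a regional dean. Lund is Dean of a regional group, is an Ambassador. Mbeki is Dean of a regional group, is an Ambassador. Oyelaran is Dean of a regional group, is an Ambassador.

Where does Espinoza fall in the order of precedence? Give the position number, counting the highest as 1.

By class of mission: Lund, Mbeki, Oyelaran and Vance (Ambassador); then Espinoza and Quinn (High Commissioner).
Lund, Mbeki, Oyelaran and Vance are each Dean of a regional group, so the next rule applies.
Among Lund, Mbeki, Oyelaran and Vance, alphabetically by surname: Lund before Mbeki before Oyelaran before Vance.
Espinoza and Quinn are each not a regional dean, so the next rule applies.
Among Espinoza and Quinn, alphabetically by surname: Espinoza before Quinn.
Order: Lund, Mbeki, Oyelaran, Vance, Espinoza, Quinn. So position 5.

5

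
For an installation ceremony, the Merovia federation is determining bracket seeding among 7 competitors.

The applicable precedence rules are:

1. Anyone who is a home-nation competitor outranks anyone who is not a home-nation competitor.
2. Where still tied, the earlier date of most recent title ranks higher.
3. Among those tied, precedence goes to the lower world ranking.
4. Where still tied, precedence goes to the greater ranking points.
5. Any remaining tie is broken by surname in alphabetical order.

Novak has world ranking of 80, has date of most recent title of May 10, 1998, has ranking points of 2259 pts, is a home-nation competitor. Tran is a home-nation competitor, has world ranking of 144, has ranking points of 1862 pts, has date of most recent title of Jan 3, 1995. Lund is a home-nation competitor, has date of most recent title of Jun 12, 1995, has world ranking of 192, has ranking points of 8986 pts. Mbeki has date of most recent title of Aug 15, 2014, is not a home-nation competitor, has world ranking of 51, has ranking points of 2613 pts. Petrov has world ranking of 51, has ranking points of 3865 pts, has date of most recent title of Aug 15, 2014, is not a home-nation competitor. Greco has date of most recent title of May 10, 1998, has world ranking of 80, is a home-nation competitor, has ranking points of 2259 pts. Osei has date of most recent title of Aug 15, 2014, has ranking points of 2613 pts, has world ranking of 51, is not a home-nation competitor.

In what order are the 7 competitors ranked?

Tran, Lund, Greco, Novak, Petrov, Mbeki, Osei

By the first rule: Tran, Lund, Greco and Novak (each a home-nation competitor); then Petrov, Mbeki and Osei (each not a home-nation competitor).
Among Tran, Lund, Greco and Novak, by date of most recent title (earlier first): Tran (Jan 3, 1995) before Lund (Jun 12, 1995) before Greco and Novak (May 10, 1998).
Greco and Novak both have world ranking 80, so the next rule applies.
Greco and Novak both have ranking points 2259 pts, so the next rule applies.
Among Greco and Novak, alphabetically by surname: Greco before Novak.
Petrov, Mbeki and Osei all have date of most recent title Aug 15, 2014, so the next rule applies.
Petrov, Mbeki and Osei all have world ranking 51, so the next rule applies.
Among Petrov, Mbeki and Osei, by ranking points (higher first): Petrov (3865 pts) before Mbeki and Osei (2613 pts).
Among Mbeki and Osei, alphabetically by surname: Mbeki before Osei.
Full order: Tran, Lund, Greco, Novak, Petrov, Mbeki, Osei.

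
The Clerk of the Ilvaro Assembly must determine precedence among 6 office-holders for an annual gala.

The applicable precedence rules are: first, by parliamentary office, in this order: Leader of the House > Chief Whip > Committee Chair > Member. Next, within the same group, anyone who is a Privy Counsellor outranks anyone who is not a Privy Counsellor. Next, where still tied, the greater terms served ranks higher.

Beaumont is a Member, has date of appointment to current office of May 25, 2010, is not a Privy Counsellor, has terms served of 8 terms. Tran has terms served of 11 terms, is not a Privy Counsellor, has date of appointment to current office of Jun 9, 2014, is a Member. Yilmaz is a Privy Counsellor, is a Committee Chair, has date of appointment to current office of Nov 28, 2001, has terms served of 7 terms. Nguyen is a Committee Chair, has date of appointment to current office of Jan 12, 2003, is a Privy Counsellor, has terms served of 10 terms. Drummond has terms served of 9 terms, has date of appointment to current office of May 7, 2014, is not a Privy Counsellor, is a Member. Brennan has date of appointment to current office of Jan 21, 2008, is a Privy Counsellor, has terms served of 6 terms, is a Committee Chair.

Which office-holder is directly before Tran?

Brennan

By parliamentary office: Nguyen, Yilmaz and Brennan (Committee Chair); then Tran, Drummond and Beaumont (Member).
Nguyen, Yilmaz and Brennan are each a Privy Counsellor, so the next rule applies.
Among Nguyen, Yilmaz and Brennan, by terms served (higher first): Nguyen (10 terms) before Yilmaz (7 terms) before Brennan (6 terms).
Tran, Drummond and Beaumont are each not a Privy Counsellor, so the next rule applies.
Among Tran, Drummond and Beaumont, by terms served (higher first): Tran (11 terms) before Drummond (9 terms) before Beaumont (8 terms).
Order: Nguyen, Yilmaz, Brennan, Tran, Drummond, Beaumont.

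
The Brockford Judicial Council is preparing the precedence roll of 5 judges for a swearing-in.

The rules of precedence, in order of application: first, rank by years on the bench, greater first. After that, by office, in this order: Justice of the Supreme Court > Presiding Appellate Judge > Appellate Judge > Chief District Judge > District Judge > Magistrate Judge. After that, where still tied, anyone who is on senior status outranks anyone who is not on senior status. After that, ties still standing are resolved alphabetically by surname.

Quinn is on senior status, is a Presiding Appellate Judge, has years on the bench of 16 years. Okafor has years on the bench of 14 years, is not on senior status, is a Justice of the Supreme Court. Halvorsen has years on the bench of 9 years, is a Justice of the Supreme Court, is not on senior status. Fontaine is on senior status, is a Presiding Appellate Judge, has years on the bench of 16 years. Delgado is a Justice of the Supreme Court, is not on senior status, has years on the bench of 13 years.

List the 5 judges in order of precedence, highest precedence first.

Fontaine, Quinn, Okafor, Delgado, Halvorsen

By years on the bench (higher first): Fontaine and Quinn (both 16 years); then Okafor (14 years); then Delgado (13 years); then Halvorsen (9 years).
Fontaine and Quinn are each Presiding Appellate Judge, so the next rule applies.
Fontaine and Quinn are each on senior status, so the next rule applies.
Among Fontaine and Quinn, alphabetically by surname: Fontaine before Quinn.
Full order: Fontaine, Quinn, Okafor, Delgado, Halvorsen.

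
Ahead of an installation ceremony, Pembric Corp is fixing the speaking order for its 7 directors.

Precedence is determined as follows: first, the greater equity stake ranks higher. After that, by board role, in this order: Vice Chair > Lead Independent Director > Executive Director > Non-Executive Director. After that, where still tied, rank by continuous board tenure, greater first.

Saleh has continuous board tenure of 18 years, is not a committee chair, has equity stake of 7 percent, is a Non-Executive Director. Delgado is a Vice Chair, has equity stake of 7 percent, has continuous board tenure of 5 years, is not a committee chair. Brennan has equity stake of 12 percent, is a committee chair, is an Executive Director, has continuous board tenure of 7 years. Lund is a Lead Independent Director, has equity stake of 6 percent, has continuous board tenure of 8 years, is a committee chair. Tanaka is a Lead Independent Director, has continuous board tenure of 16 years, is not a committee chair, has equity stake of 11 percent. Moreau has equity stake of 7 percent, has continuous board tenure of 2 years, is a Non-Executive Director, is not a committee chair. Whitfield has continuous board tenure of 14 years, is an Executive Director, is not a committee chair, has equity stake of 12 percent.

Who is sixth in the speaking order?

Moreau

By equity stake (higher first): Whitfield and Brennan (both 12 percent); then Tanaka (11 percent); then Delgado, Saleh and Moreau (each 7 percent); then Lund (6 percent).
Whitfield and Brennan are each Executive Director, so the next rule applies.
Among Whitfield and Brennan, by continuous board tenure (higher first): Whitfield (14 years) before Brennan (7 years).
Among Delgado, Saleh and Moreau, by board role: Delgado (Vice Chair) before Saleh and Moreau (Non-Executive Director).
Among Saleh and Moreau, by continuous board tenure (higher first): Saleh (18 years) before Moreau (2 years).
Order: Whitfield, Brennan, Tanaka, Delgado, Saleh, Moreau, Lund.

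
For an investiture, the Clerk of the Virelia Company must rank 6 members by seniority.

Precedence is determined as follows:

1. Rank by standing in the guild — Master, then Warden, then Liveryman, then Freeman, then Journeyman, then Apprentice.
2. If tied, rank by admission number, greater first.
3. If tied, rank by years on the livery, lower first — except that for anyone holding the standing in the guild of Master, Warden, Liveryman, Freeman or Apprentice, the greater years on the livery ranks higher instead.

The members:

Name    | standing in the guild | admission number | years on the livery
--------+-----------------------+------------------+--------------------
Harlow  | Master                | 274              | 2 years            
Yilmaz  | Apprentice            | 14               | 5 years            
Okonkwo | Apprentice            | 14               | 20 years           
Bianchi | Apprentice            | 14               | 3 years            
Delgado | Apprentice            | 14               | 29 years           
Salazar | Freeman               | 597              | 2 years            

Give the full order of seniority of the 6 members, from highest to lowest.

Harlow, Salazar, Delgado, Okonkwo, Yilmaz, Bianchi

By standing in the guild: Harlow (Master); then Salazar (Freeman); then Delgado, Okonkwo, Yilmaz and Bianchi (Apprentice).
Delgado, Okonkwo, Yilmaz and Bianchi all have admission number 14, so the next rule applies.
Among Delgado, Okonkwo, Yilmaz and Bianchi, by years on the livery (higher first) (reversed rule for this group): Delgado (29 years) before Okonkwo (20 years) before Yilmaz (5 years) before Bianchi (3 years).
Full order: Harlow, Salazar, Delgado, Okonkwo, Yilmaz, Bianchi.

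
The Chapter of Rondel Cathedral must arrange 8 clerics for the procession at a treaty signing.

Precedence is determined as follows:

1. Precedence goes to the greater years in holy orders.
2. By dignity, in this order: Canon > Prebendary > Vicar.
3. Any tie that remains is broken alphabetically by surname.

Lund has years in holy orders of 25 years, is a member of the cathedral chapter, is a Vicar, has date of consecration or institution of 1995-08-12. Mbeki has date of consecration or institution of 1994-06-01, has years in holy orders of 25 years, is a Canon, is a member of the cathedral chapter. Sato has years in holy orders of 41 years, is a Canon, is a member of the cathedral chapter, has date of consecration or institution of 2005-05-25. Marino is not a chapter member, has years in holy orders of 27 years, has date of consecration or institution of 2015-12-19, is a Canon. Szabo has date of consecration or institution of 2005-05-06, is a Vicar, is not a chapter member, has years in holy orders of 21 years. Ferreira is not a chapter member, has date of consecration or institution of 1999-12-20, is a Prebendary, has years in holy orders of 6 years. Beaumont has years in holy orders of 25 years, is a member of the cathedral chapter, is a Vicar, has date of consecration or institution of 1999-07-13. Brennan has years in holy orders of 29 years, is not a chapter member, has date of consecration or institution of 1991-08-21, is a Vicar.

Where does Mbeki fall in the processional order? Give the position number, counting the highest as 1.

By years in holy orders (higher first): Sato (41 years); then Brennan (29 years); then Marino (27 years); then Mbeki, Beaumont and Lund (each 25 years); then Szabo (21 years); then Ferreira (6 years).
Among Mbeki, Beaumont and Lund, by dignity: Mbeki (Canon) before Beaumont and Lund (Vicar).
Among Beaumont and Lund, alphabetically by surname: Beaumont before Lund.
Order: Sato, Brennan, Marino, Mbeki, Beaumont, Lund, Szabo, Ferreira. So position 4.

4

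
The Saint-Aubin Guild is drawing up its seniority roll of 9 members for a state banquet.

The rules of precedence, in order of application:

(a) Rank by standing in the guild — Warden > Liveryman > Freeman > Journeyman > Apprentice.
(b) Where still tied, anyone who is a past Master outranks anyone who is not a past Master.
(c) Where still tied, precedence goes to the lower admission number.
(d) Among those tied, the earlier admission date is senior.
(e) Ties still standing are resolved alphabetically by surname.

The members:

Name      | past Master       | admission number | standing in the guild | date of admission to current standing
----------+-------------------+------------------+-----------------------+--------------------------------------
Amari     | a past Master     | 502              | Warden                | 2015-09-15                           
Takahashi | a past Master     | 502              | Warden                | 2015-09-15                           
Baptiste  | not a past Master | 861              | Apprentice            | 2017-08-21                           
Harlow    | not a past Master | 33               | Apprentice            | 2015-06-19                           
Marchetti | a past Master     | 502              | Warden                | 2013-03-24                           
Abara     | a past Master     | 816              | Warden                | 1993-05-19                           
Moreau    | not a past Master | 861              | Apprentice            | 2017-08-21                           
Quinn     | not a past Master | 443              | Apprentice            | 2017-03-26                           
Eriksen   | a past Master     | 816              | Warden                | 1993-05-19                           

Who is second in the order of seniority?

Amari

By standing in the guild: Marchetti, Amari, Takahashi, Abara and Eriksen (Warden); then Harlow, Quinn, Baptiste and Moreau (Apprentice).
Marchetti, Amari, Takahashi, Abara and Eriksen are each a past Master, so the next rule applies.
Among Marchetti, Amari, Takahashi, Abara and Eriksen, by admission number (lower first): Marchetti, Amari and Takahashi (502) before Abara and Eriksen (816).
Among Marchetti, Amari and Takahashi, by date of admission to current standing (earlier first): Marchetti (2013-03-24) before Amari and Takahashi (2015-09-15).
Among Amari and Takahashi, alphabetically by surname: Amari before Takahashi.
Abara and Eriksen both have date of admission to current standing 1993-05-19, so the next rule applies.
Among Abara and Eriksen, alphabetically by surname: Abara before Eriksen.
Harlow, Quinn, Baptiste and Moreau are each not a past Master, so the next rule applies.
Among Harlow, Quinn, Baptiste and Moreau, by admission number (lower first): Harlow (33) before Quinn (443) before Baptiste and Moreau (861).
Baptiste and Moreau both have date of admission to current standing 2017-08-21, so the next rule applies.
Among Baptiste and Moreau, alphabetically by surname: Baptiste before Moreau.
Order: Marchetti, Amari, Takahashi, Abara, Eriksen, Harlow, Quinn, Baptiste, Moreau.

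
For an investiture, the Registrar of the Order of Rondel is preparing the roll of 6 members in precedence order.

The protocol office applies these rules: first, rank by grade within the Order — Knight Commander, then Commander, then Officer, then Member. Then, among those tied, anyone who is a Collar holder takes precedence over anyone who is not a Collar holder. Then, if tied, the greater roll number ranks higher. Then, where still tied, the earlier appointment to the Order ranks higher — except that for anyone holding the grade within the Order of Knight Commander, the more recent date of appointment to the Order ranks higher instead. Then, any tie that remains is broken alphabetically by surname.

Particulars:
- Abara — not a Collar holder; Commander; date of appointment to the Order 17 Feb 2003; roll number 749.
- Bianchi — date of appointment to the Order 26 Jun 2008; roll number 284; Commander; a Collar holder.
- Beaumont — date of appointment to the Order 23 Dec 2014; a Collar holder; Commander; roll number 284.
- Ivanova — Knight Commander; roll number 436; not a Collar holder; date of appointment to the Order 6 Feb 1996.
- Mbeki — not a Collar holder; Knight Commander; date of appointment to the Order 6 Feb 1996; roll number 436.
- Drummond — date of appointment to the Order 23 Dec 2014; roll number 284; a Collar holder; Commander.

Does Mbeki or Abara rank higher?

Mbeki

By grade within the Order: Ivanova and Mbeki (Knight Commander); then Bianchi, Beaumont, Drummond and Abara (Commander).
Ivanova and Mbeki are each not a Collar holder, so the next rule applies.
Ivanova and Mbeki both have roll number 436, so the next rule applies.
Ivanova and Mbeki both have date of appointment to the Order 6 Feb 1996, so the next rule applies.
Among Ivanova and Mbeki, alphabetically by surname: Ivanova before Mbeki.
Among Bianchi, Beaumont, Drummond and Abara, a Collar holder before not a Collar holder: Bianchi, Beaumont and Drummond (a Collar holder) before Abara (not a Collar holder).
Bianchi, Beaumont and Drummond all have roll number 284, so the next rule applies.
Among Bianchi, Beaumont and Drummond, by date of appointment to the Order (earlier first): Bianchi (26 Jun 2008) before Beaumont and Drummond (23 Dec 2014).
Among Beaumont and Drummond, alphabetically by surname: Beaumont before Drummond.
So Mbeki takes precedence.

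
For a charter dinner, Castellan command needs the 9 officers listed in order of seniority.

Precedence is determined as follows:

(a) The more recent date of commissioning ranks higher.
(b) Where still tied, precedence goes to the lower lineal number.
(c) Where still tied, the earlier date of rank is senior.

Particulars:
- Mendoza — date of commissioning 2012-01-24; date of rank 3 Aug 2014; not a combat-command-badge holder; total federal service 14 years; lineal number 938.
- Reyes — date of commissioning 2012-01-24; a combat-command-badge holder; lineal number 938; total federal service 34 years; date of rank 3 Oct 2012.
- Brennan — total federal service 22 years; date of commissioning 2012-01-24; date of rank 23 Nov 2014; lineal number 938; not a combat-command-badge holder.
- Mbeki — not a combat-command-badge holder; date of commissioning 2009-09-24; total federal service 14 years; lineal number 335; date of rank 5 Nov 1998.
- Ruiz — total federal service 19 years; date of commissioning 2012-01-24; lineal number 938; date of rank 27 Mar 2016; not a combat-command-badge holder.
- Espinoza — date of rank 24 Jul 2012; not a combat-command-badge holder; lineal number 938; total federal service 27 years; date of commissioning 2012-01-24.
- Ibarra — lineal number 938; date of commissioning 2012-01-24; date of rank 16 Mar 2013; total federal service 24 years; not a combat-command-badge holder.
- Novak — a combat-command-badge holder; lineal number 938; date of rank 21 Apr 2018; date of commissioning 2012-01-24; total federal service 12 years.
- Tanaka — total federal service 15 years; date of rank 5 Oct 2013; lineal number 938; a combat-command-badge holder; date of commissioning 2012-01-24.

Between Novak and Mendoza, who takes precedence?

By date of commissioning (later first): Espinoza, Reyes, Ibarra, Tanaka, Mendoza, Brennan, Ruiz and Novak (each 2012-01-24); then Mbeki (2009-09-24).
Espinoza, Reyes, Ibarra, Tanaka, Mendoza, Brennan, Ruiz and Novak all have lineal number 938, so the next rule applies.
Among Espinoza, Reyes, Ibarra, Tanaka, Mendoza, Brennan, Ruiz and Novak, by date of rank (earlier first): Espinoza (24 Jul 2012) before Reyes (3 Oct 2012) before Ibarra (16 Mar 2013) before Tanaka (5 Oct 2013) before Mendoza (3 Aug 2014) before Brennan (23 Nov 2014) before Ruiz (27 Mar 2016) before Novak (21 Apr 2018).
So Mendoza takes precedence.

Mendoza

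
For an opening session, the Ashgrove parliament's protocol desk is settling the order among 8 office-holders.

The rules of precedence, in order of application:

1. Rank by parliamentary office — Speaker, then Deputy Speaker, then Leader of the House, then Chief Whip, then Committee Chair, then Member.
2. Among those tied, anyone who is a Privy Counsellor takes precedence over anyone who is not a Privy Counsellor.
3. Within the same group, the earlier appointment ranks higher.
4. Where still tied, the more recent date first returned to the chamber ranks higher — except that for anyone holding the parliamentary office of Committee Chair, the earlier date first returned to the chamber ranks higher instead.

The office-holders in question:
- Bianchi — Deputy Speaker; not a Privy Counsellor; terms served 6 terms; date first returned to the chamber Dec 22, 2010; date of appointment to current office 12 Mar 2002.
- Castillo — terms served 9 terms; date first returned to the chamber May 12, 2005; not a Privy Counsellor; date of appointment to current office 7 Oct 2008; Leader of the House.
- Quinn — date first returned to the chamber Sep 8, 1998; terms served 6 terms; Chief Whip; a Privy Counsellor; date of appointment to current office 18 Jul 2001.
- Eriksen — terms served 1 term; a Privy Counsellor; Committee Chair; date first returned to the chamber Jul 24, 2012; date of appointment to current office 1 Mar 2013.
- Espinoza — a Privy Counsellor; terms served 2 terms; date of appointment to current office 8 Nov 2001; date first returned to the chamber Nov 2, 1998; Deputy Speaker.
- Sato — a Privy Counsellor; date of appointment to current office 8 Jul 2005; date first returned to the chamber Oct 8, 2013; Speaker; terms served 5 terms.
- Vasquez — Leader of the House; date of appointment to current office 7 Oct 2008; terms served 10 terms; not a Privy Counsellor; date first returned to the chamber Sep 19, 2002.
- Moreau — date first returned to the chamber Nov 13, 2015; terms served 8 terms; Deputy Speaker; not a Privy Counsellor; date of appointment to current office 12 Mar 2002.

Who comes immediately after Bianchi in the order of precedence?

Castillo

By parliamentary office: Sato (Speaker); then Espinoza, Moreau and Bianchi (Deputy Speaker); then Castillo and Vasquez (Leader of the House); then Quinn (Chief Whip); then Eriksen (Committee Chair).
Among Espinoza, Moreau and Bianchi, a Privy Counsellor before not a Privy Counsellor: Espinoza (a Privy Counsellor) before Moreau and Bianchi (not a Privy Counsellor).
Moreau and Bianchi both have date of appointment to current office 12 Mar 2002, so the next rule applies.
Among Moreau and Bianchi, by date first returned to the chamber (later first): Moreau (Nov 13, 2015) before Bianchi (Dec 22, 2010).
Castillo and Vasquez are each not a Privy Counsellor, so the next rule applies.
Castillo and Vasquez both have date of appointment to current office 7 Oct 2008, so the next rule applies.
Among Castillo and Vasquez, by date first returned to the chamber (later first): Castillo (May 12, 2005) before Vasquez (Sep 19, 2002).
Order: Sato, Espinoza, Moreau, Bianchi, Castillo, Vasquez, Quinn, Eriksen.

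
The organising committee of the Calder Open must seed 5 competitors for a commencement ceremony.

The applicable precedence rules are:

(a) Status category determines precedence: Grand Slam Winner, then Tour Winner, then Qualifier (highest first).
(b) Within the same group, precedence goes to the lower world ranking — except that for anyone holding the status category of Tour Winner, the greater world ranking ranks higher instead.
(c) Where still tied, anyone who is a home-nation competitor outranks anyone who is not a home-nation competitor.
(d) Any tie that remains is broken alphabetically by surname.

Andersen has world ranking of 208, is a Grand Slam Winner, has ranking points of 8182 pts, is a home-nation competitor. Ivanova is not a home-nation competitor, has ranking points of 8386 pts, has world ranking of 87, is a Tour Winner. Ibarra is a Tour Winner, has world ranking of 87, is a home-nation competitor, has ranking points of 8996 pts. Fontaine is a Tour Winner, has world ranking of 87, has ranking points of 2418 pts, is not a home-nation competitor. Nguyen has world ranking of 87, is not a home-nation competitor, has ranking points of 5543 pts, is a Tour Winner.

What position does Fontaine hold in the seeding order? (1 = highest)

3

By status category: Andersen (Grand Slam Winner); then Ibarra, Fontaine, Ivanova and Nguyen (Tour Winner).
Ibarra, Fontaine, Ivanova and Nguyen all have world ranking 87, so the next rule applies.
Among Ibarra, Fontaine, Ivanova and Nguyen, a home-nation competitor before not a home-nation competitor: Ibarra (a home-nation competitor) before Fontaine, Ivanova and Nguyen (not a home-nation competitor).
Among Fontaine, Ivanova and Nguyen, alphabetically by surname: Fontaine before Ivanova before Nguyen.
Order: Andersen, Ibarra, Fontaine, Ivanova, Nguyen. So position 3.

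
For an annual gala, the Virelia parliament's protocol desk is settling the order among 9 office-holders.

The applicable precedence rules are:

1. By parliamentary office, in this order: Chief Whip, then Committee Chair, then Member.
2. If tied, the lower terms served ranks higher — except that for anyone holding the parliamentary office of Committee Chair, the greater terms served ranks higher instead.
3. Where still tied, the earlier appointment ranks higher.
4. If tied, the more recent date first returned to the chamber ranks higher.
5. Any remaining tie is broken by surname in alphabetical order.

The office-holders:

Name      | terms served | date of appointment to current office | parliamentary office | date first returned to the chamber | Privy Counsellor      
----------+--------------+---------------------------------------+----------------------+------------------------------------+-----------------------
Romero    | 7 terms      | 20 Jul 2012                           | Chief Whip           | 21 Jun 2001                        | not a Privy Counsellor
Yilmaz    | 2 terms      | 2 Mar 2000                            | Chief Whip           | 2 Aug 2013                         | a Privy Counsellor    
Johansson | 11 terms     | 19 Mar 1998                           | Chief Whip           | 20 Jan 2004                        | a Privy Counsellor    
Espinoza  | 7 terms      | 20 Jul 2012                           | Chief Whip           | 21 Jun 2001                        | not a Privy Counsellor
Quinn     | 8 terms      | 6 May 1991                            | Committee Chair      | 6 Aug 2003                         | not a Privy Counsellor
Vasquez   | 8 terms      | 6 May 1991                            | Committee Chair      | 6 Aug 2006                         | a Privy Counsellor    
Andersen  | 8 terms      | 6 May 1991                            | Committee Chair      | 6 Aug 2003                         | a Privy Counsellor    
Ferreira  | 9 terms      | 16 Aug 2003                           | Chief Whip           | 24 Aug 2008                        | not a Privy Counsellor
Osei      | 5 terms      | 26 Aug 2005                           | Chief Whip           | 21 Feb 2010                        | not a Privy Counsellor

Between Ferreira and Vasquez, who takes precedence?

By parliamentary office: Yilmaz, Osei, Espinoza, Romero, Ferreira and Johansson (Chief Whip); then Vasquez, Andersen and Quinn (Committee Chair).
Among Yilmaz, Osei, Espinoza, Romero, Ferreira and Johansson, by terms served (lower first): Yilmaz (2 terms) before Osei (5 terms) before Espinoza and Romero (7 terms) before Ferreira (9 terms) before Johansson (11 terms).
Espinoza and Romero both have date of appointment to current office 20 Jul 2012, so the next rule applies.
Espinoza and Romero both have date first returned to the chamber 21 Jun 2001, so the next rule applies.
Among Espinoza and Romero, alphabetically by surname: Espinoza before Romero.
Vasquez, Andersen and Quinn all have terms served 8 terms, so the next rule applies.
Vasquez, Andersen and Quinn all have date of appointment to current office 6 May 1991, so the next rule applies.
Among Vasquez, Andersen and Quinn, by date first returned to the chamber (later first): Vasquez (6 Aug 2006) before Andersen and Quinn (6 Aug 2003).
Among Andersen and Quinn, alphabetically by surname: Andersen before Quinn.
So Ferreira takes precedence.

Ferreira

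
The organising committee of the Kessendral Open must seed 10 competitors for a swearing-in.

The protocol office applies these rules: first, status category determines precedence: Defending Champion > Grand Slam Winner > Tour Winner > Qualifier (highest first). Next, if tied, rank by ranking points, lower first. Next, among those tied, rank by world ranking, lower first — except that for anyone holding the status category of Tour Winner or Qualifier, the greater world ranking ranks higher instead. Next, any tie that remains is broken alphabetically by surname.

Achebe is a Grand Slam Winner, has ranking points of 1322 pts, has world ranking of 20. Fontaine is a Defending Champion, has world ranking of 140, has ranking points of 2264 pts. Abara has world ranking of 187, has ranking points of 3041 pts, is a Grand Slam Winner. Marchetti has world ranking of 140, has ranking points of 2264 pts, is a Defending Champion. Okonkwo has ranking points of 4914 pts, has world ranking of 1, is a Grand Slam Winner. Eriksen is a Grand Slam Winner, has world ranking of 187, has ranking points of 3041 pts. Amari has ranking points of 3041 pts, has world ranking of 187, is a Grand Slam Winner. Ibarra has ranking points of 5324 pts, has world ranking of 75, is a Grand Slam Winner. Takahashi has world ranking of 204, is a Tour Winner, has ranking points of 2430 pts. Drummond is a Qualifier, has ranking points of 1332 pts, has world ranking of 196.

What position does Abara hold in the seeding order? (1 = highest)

By status category: Fontaine and Marchetti (Defending Champion); then Achebe, Abara, Amari, Eriksen, Okonkwo and Ibarra (Grand Slam Winner); then Takahashi (Tour Winner); then Drummond (Qualifier).
Fontaine and Marchetti both have ranking points 2264 pts, so the next rule applies.
Fontaine and Marchetti both have world ranking 140, so the next rule applies.
Among Fontaine and Marchetti, alphabetically by surname: Fontaine before Marchetti.
Among Achebe, Abara, Amari, Eriksen, Okonkwo and Ibarra, by ranking points (lower first): Achebe (1322 pts) before Abara, Amari and Eriksen (3041 pts) before Okonkwo (4914 pts) before Ibarra (5324 pts).
Abara, Amari and Eriksen all have world ranking 187, so the next rule applies.
Among Abara, Amari and Eriksen, alphabetically by surname: Abara before Amari before Eriksen.
Order: Fontaine, Marchetti, Achebe, Abara, Amari, Eriksen, Okonkwo, Ibarra, Takahashi, Drummond. So position 4.

4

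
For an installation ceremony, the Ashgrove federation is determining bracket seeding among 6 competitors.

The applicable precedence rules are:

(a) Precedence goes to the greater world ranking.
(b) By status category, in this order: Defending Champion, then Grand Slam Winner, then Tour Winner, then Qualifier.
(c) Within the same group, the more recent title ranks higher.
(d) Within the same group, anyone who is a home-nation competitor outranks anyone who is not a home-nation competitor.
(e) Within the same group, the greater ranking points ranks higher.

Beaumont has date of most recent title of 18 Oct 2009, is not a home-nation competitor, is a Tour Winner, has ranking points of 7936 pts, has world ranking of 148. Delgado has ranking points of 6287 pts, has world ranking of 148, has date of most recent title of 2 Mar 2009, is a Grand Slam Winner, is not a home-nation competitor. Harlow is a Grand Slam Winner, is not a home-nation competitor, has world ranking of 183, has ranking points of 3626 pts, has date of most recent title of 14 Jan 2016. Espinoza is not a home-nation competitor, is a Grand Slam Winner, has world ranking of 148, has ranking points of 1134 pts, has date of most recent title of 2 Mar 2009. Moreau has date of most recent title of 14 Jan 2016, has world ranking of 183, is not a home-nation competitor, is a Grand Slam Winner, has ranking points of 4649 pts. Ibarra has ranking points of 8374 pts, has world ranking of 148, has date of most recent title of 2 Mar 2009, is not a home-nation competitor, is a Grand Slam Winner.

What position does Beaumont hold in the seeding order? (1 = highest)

By world ranking (higher first): Moreau and Harlow (both 183); then Ibarra, Delgado, Espinoza and Beaumont (each 148).
Moreau and Harlow are each Grand Slam Winner, so the next rule applies.
Moreau and Harlow both have date of most recent title 14 Jan 2016, so the next rule applies.
Moreau and Harlow are each not a home-nation competitor, so the next rule applies.
Among Moreau and Harlow, by ranking points (higher first): Moreau (4649 pts) before Harlow (3626 pts).
Among Ibarra, Delgado, Espinoza and Beaumont, by status category: Ibarra, Delgado and Espinoza (Grand Slam Winner) before Beaumont (Tour Winner).
Ibarra, Delgado and Espinoza all have date of most recent title 2 Mar 2009, so the next rule applies.
Ibarra, Delgado and Espinoza are each not a home-nation competitor, so the next rule applies.
Among Ibarra, Delgado and Espinoza, by ranking points (higher first): Ibarra (8374 pts) before Delgado (6287 pts) before Espinoza (1134 pts).
Order: Moreau, Harlow, Ibarra, Delgado, Espinoza, Beaumont. So position 6.

6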